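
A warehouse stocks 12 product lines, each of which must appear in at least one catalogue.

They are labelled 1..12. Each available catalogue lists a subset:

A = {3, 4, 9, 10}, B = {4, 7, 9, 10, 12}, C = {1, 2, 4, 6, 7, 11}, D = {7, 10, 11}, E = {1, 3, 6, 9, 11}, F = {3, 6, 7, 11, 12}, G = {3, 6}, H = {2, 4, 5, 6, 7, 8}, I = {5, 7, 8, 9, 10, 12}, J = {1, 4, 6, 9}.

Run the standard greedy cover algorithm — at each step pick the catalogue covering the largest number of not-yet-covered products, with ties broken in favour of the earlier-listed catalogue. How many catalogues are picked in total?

3

Greedy: pick C (covers 6 new) → pick I (covers 5 new) → pick A (covers 1 new). Total picks: 3.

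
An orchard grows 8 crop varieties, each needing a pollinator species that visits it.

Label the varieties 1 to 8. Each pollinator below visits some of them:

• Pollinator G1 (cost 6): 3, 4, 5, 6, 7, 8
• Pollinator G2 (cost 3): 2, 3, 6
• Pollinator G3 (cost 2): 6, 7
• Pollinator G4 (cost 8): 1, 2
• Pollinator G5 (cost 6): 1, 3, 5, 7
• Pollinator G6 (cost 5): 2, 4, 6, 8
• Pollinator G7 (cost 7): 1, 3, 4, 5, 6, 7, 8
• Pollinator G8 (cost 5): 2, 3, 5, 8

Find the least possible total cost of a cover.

10

G2, G7 together cover every variety (G2 ∪ G7 = {1, 2, 3, 4, 5, 6, 7, 8}); total cost 3 + 7 = 10.
The greedy pick G1, G2, G5 costs 15; no covering selection beats 10.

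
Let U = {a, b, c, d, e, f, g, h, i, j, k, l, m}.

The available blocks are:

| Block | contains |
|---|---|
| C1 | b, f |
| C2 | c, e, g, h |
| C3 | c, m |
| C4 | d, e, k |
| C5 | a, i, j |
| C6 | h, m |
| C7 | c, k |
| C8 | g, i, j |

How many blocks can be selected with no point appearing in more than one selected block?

4

C1, C4, C5, C6 are pairwise disjoint (C1={b,f}; C4={d,e,k}; C5={a,i,j}; C6={h,m}).
Every remaining block overlaps one of these, and no 5 of the listed blocks are pairwise disjoint, so 4 is the maximum.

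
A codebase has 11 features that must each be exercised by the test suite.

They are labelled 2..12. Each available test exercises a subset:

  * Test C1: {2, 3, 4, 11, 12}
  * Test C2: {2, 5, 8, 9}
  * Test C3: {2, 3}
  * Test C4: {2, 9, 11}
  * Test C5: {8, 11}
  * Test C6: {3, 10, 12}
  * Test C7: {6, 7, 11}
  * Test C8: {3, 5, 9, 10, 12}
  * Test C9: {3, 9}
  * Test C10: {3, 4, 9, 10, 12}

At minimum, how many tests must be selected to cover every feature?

3

Take {C2, C7, C10}. Their union is {2, 3, 4, 5, 6, 7, 8, 9, 10, 11, 12}, which is all 11 features.
Each test has at most 5 features, and 2·5 = 10 < 11 — so at least 3 tests are needed, and 3 is optimal.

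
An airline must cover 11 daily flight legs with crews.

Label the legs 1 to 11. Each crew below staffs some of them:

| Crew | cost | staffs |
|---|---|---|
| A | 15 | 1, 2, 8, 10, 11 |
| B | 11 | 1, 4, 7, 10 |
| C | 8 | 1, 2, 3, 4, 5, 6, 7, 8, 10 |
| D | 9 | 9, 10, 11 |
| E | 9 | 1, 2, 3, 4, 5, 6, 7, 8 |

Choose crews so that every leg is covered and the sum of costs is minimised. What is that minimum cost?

17

C, D together cover every leg (C ∪ D = {1, 2, 3, 4, 5, 6, 7, 8, 9, 10, 11}); total cost 8 + 9 = 17.
No covering selection has total cost below 17.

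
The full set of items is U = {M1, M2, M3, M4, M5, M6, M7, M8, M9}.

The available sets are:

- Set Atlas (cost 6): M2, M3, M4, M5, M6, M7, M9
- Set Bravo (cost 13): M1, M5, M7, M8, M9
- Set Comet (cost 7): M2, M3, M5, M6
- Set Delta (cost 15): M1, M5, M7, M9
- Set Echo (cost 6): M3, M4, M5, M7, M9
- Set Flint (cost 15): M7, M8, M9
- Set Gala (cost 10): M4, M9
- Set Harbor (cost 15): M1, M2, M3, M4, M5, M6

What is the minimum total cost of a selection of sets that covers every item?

Atlas, Bravo together cover every item (Atlas ∪ Bravo = {M1, M2, M3, M4, M5, M6, M7, M8, M9}); total cost 6 + 13 = 19.
No covering selection has total cost below 19.

19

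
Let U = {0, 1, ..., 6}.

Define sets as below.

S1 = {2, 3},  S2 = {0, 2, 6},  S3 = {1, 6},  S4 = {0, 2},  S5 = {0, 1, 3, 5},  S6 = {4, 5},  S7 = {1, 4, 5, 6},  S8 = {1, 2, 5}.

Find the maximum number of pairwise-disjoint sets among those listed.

S3, S4, S6 are pairwise disjoint (S3={1,6}; S4={0,2}; S6={4,5}).
Every remaining set overlaps one of these, and no 4 of the listed sets are pairwise disjoint, so 3 is the maximum.

3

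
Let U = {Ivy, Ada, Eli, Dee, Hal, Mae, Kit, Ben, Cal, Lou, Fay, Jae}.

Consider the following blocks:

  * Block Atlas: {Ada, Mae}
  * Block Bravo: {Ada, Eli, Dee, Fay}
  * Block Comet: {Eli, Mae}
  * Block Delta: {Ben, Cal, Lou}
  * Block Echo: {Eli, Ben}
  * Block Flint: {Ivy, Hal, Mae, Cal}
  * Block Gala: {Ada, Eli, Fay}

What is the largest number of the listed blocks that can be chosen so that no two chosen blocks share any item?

Echo, Flint are pairwise disjoint (Echo={Eli,Ben}; Flint={Ivy,Hal,Mae,Cal}).
Every remaining block overlaps one of these, and no 3 of the listed blocks are pairwise disjoint, so 2 is the maximum.

2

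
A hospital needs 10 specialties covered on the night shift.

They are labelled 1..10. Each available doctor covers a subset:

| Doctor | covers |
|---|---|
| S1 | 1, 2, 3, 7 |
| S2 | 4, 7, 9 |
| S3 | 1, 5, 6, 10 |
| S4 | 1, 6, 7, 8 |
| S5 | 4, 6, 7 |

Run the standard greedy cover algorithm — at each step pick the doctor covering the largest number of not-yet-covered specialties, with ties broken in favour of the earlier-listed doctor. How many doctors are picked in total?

4

Greedy: pick S1 (covers 4 new) → pick S3 (covers 3 new) → pick S2 (covers 2 new) → pick S4 (covers 1 new). Total picks: 4.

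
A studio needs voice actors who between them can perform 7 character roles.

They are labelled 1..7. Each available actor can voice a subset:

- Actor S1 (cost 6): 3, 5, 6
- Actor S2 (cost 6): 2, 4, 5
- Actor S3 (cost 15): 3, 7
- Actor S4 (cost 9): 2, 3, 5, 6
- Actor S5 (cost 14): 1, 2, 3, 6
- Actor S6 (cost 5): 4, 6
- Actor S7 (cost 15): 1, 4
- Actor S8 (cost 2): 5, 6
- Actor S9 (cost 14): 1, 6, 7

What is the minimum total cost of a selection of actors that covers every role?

S1, S2, S9 together cover every role (S1 ∪ S2 ∪ S9 = {1, 2, 3, 4, 5, 6, 7}); total cost 6 + 6 + 14 = 26.
The greedy pick S8, S2, S1, S9 costs 28; no covering selection beats 26.

26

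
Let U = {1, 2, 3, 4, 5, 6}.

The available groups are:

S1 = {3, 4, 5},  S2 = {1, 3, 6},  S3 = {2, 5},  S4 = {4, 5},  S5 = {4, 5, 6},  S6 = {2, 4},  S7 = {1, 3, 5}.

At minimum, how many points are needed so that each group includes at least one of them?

H = {1, 2, 4} meets every group (each contains at least one member of H), and |H| = 3.
No choice of 2 points meets every group, so 3 is the minimum.

3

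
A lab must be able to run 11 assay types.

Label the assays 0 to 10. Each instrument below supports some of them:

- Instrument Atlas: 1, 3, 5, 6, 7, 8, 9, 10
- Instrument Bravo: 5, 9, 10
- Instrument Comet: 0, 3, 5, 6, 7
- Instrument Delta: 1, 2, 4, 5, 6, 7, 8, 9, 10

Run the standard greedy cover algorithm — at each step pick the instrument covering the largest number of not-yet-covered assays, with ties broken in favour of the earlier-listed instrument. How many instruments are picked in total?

Greedy: pick Delta (covers 9 new) → pick Comet (covers 2 new). Total picks: 2.

2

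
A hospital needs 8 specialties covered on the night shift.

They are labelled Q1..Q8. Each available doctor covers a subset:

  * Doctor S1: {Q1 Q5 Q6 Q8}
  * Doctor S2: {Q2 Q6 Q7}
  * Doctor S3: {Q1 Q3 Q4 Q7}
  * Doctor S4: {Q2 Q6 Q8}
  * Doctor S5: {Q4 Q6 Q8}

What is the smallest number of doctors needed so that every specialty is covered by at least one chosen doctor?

3

Take {S1, S3, S4}. Their union is {Q1, Q2, Q3, Q4, Q5, Q6, Q7, Q8}, which is all 8 specialties.
Only S3 contains Q3, so S3 is forced; the remaining 4 specialties need at least 2 more doctors (each remaining doctor adds at most 3) — so at least 3 doctors are needed, and 3 is optimal.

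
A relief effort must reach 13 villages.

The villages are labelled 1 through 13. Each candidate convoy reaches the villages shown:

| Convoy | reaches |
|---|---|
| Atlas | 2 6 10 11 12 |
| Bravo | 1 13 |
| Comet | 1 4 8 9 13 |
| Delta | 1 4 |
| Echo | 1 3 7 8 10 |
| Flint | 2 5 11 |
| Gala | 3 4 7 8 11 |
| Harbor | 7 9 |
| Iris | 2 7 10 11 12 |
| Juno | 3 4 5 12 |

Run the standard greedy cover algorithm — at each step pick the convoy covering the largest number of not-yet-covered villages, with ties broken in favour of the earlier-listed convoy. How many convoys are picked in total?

4

Greedy: pick Atlas (covers 5 new) → pick Comet (covers 5 new) → pick Echo (covers 2 new) → pick Flint (covers 1 new). Total picks: 4.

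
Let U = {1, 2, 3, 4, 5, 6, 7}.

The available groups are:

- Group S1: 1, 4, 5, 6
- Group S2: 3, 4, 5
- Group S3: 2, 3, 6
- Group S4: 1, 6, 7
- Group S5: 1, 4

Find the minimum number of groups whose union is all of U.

3

S1 and S3 and S4 together: S1 ∪ S3 ∪ S4 = {1, 2, 3, 4, 5, 6, 7} — every element is covered.
Only S3 contains 2, so S3 is forced; the remaining 4 elements need at least 2 more groups (each remaining group adds at most 3) — so at least 3 groups are needed, and 3 is optimal.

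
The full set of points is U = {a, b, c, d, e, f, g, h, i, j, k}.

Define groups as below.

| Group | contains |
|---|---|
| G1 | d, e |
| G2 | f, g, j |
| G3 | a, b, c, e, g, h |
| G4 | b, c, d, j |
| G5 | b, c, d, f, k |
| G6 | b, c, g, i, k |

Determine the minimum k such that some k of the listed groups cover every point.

4

G3 and G4 and G5 and G6 together: G3 ∪ G4 ∪ G5 ∪ G6 = {a, b, c, d, e, f, g, h, i, j, k} — every point is covered.
No 3 of the 6 groups cover everything (all 20 combinations miss at least one point), so 4 is optimal.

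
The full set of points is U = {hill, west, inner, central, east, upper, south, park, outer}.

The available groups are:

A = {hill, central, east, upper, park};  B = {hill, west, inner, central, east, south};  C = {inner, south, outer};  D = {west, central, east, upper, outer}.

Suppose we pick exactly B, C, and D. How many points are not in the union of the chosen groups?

1

Union of B, C, D = {hill, west, inner, central, east, upper, south, outer}.
Not covered: park — 1 point.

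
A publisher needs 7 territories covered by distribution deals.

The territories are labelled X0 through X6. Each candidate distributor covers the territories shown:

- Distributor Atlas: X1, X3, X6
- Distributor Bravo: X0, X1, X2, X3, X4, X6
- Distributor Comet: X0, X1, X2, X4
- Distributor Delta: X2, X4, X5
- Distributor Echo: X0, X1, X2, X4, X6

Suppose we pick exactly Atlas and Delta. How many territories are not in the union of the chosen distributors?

Union of Atlas, Delta = {X1, X2, X3, X4, X5, X6}.
Not covered: X0 — 1 territory.

1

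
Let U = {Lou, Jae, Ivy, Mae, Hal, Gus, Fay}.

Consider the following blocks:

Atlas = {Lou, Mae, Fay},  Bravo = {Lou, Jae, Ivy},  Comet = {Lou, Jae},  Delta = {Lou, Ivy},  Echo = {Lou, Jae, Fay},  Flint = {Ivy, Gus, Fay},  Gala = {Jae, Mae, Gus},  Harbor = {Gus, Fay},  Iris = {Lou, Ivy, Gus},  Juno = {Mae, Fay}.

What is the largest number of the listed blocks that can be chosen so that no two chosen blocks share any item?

Comet, Flint are pairwise disjoint (Comet={Lou,Jae}; Flint={Ivy,Gus,Fay}).
Every remaining block overlaps one of these, and no 3 of the listed blocks are pairwise disjoint, so 2 is the maximum.

2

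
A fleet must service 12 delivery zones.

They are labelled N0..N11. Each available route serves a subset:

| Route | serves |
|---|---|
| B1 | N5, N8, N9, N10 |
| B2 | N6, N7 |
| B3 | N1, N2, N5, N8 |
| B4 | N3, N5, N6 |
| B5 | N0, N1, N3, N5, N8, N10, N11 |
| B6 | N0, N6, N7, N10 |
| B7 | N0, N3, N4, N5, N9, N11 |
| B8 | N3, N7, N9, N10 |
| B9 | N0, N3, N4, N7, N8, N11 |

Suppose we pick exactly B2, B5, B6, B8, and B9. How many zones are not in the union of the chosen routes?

Union of B2, B5, B6, B8, B9 = {N0, N1, N3, N4, N5, N6, N7, N8, N9, N10, N11}.
Not covered: N2 — 1 zone.

1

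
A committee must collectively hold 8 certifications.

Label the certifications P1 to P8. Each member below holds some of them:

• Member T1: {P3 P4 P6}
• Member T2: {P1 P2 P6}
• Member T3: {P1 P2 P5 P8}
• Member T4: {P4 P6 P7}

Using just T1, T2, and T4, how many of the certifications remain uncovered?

Union of T1, T2, T4 = {P1, P2, P3, P4, P6, P7}.
Not covered: P5, P8 — 2 certifications.

2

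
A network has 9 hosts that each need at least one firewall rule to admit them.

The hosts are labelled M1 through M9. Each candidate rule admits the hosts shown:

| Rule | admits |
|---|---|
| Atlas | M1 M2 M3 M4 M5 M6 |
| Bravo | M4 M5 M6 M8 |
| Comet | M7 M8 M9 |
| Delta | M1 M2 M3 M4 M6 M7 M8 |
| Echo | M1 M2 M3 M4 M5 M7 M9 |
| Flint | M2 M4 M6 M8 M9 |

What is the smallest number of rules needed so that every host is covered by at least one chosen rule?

2

Atlas and Comet together: Atlas ∪ Comet = {M1, M2, M3, M4, M5, M6, M7, M8, M9} — every host is covered.
No single rule has all 9 hosts (the largest, Delta, has 7), so 2 is optimal.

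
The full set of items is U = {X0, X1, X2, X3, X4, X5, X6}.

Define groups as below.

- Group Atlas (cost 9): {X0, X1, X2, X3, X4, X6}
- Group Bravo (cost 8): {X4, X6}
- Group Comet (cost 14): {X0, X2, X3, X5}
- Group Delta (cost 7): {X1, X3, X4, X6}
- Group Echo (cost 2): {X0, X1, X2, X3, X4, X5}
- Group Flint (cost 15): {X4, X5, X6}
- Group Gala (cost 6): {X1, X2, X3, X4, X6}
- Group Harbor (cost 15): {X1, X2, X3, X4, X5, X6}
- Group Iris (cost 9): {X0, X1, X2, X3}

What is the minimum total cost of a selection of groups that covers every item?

Echo, Gala together cover every item (Echo ∪ Gala = {X0, X1, X2, X3, X4, X5, X6}); total cost 2 + 6 = 8.
No covering selection has total cost below 8.

8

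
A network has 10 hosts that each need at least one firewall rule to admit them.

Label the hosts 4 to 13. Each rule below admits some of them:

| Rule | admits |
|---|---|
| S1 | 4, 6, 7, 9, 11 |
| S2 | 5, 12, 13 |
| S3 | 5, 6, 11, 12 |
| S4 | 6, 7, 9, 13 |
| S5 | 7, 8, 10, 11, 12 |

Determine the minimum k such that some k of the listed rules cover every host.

3

S1 and S2 and S5 together: S1 ∪ S2 ∪ S5 = {4, 5, 6, 7, 8, 9, 10, 11, 12, 13} — every host is covered.
Only S1 contains 4, so S1 is forced; the remaining 5 hosts need at least 2 more rules (each remaining rule adds at most 3) — so at least 3 rules are needed, and 3 is optimal.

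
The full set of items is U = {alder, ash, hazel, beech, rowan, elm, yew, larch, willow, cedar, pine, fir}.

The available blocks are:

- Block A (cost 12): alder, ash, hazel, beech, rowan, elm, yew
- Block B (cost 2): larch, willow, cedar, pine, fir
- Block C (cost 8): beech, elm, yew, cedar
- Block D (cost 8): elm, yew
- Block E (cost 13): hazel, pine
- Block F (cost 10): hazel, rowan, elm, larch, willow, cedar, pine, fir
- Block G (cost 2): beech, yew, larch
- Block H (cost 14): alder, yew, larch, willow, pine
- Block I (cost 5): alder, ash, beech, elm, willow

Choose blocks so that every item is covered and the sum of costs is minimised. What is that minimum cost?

A, B together cover every item (A ∪ B = {alder, ash, hazel, beech, rowan, elm, yew, larch, willow, cedar, pine, fir}); total cost 12 + 2 = 14.
The greedy pick B, G, I, F costs 19; no covering selection beats 14.

14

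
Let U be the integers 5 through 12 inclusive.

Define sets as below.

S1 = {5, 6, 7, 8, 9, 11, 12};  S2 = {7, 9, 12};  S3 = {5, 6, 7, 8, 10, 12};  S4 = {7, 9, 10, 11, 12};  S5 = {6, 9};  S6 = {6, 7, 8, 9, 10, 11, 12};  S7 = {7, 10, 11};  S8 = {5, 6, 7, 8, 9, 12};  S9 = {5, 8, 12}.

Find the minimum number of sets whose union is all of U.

2

Take {S1, S6}. Their union is {5, 6, 7, 8, 9, 10, 11, 12}, which is all 8 points.
No single set has all 8 points (the largest, S1, has 7), so 2 is optimal.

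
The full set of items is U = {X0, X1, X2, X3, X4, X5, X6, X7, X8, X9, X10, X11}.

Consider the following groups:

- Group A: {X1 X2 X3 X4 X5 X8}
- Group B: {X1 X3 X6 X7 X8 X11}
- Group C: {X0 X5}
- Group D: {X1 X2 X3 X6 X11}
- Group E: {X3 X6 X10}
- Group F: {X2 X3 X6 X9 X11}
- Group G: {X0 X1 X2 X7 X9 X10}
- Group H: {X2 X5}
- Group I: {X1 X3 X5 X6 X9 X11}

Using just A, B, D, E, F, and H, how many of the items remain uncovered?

Union of A, B, D, E, F, H = {X1, X2, X3, X4, X5, X6, X7, X8, X9, X10, X11}.
Not covered: X0 — 1 item.

1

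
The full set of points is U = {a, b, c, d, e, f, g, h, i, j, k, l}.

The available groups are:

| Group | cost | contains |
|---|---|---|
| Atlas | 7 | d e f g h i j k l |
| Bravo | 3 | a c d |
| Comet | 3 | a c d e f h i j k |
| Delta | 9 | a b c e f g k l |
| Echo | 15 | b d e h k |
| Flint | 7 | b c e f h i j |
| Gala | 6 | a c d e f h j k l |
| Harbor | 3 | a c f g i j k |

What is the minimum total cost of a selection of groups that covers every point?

Comet, Delta together cover every point (Comet ∪ Delta = {a, b, c, d, e, f, g, h, i, j, k, l}); total cost 3 + 9 = 12.
No covering selection has total cost below 12.

12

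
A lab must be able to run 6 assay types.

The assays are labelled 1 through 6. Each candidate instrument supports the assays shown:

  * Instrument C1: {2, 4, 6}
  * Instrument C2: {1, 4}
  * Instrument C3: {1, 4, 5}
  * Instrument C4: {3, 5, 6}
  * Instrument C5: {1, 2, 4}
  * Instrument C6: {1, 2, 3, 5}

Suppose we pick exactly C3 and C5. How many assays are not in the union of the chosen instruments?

2

Union of C3, C5 = {1, 2, 4, 5}.
Not covered: 3, 6 — 2 assays.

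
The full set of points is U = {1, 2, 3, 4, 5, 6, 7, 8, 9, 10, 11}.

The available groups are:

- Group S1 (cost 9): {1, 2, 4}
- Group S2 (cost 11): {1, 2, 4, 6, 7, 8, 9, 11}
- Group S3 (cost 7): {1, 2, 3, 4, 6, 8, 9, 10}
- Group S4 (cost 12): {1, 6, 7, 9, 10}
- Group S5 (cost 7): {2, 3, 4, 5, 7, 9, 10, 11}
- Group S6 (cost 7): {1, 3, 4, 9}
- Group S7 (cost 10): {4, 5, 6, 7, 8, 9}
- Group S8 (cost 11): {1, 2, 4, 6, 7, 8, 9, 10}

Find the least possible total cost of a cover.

14

S3, S5 together cover every point (S3 ∪ S5 = {1, 2, 3, 4, 5, 6, 7, 8, 9, 10, 11}); total cost 7 + 7 = 14.
No covering selection has total cost below 14.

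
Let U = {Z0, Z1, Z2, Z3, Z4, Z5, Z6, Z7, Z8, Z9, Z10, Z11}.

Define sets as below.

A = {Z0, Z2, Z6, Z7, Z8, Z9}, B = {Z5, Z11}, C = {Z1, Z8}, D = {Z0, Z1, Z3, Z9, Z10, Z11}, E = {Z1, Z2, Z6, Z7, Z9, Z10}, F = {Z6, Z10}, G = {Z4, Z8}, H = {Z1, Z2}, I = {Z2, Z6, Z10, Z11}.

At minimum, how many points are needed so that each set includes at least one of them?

4

Take T = {Z2, Z8, Z10, Z11}. Each listed set contains at least one of these, so T is a hitting set of size 4.
The sets B, F, G, H are pairwise disjoint, so any hitting set needs a separate point for each — at least 4. Hence 4 is optimal.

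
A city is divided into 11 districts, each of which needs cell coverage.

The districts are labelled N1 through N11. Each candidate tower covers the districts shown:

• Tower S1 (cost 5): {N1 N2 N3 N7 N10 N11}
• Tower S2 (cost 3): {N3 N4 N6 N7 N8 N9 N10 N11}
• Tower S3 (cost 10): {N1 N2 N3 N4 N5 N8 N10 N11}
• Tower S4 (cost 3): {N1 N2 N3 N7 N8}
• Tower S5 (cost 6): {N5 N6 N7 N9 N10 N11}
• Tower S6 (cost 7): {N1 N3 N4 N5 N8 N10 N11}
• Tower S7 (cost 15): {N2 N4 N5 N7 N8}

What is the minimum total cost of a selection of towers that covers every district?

12

S2, S4, S5 together cover every district (S2 ∪ S4 ∪ S5 = {N1, N2, N3, N4, N5, N6, N7, N8, N9, N10, N11}); total cost 3 + 3 + 6 = 12.
No covering selection has total cost below 12.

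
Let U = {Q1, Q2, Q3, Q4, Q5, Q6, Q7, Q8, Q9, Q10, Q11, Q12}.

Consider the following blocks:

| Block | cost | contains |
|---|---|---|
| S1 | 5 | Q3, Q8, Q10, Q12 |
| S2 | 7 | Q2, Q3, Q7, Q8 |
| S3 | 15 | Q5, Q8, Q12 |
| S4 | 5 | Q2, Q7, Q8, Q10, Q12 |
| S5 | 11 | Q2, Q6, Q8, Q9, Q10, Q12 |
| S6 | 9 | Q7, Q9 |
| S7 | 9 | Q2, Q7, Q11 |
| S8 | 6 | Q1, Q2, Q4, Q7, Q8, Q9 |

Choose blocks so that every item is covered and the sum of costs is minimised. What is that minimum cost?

46

S1, S3, S5, S7, S8 together cover every item (S1 ∪ S3 ∪ S5 ∪ S7 ∪ S8 = {Q1, Q2, Q3, Q4, Q5, Q6, Q7, Q8, Q9, Q10, Q11, Q12}); total cost 5 + 15 + 11 + 9 + 6 = 46.
The greedy pick S4, S8, S1, S7, S5, S3 costs 51; no covering selection beats 46.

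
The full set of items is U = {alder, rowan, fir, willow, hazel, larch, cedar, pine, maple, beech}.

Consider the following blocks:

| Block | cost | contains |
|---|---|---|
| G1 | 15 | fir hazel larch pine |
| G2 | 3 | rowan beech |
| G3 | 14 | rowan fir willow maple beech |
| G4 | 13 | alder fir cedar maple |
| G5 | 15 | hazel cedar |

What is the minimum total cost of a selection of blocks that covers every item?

G1, G3, G4 together cover every item (G1 ∪ G3 ∪ G4 = {alder, rowan, fir, willow, hazel, larch, cedar, pine, maple, beech}); total cost 15 + 14 + 13 = 42.
The greedy pick G2, G4, G1, G3 costs 45; no covering selection beats 42.

42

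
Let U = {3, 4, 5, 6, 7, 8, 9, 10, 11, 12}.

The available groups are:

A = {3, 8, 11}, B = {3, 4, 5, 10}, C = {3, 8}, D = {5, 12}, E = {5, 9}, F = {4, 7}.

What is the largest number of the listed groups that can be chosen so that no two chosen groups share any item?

3

A, D, F are pairwise disjoint (A={3,8,11}; D={5,12}; F={4,7}).
Every remaining group overlaps one of these, and no 4 of the listed groups are pairwise disjoint, so 3 is the maximum.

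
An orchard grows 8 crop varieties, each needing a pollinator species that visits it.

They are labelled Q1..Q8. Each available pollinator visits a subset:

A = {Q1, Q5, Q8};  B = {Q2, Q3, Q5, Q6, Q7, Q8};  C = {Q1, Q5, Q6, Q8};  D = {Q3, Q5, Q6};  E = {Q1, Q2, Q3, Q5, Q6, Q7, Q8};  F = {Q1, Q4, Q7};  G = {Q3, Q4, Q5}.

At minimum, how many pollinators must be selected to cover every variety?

2

B and F together: B ∪ F = {Q1, Q2, Q3, Q4, Q5, Q6, Q7, Q8} — every variety is covered.
No single pollinator has all 8 varieties (the largest, E, has 7), so 2 is optimal.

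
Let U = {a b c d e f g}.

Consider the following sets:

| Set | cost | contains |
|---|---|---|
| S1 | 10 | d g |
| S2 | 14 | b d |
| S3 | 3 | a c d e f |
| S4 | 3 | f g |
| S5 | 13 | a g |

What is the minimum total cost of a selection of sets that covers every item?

S2, S3, S4 together cover every item (S2 ∪ S3 ∪ S4 = {a, b, c, d, e, f, g}); total cost 14 + 3 + 3 = 20.
No covering selection has total cost below 20.

20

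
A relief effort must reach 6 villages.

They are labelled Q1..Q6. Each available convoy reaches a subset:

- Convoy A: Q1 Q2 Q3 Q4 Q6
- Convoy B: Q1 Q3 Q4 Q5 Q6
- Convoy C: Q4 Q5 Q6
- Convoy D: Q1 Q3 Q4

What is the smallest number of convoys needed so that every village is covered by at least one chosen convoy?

A and B together: A ∪ B = {Q1, Q2, Q3, Q4, Q5, Q6} — every village is covered.
No single convoy has all 6 villages (the largest, A, has 5), so 2 is optimal.

2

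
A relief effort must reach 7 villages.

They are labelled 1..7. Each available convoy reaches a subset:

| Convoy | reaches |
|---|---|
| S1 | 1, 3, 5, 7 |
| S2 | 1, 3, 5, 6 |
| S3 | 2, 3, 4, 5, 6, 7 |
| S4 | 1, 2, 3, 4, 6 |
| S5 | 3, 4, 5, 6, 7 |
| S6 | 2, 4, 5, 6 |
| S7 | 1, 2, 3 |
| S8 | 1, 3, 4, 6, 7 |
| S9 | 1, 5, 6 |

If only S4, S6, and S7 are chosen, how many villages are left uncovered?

Union of S4, S6, S7 = {1, 2, 3, 4, 5, 6}.
Not covered: 7 — 1 village.

1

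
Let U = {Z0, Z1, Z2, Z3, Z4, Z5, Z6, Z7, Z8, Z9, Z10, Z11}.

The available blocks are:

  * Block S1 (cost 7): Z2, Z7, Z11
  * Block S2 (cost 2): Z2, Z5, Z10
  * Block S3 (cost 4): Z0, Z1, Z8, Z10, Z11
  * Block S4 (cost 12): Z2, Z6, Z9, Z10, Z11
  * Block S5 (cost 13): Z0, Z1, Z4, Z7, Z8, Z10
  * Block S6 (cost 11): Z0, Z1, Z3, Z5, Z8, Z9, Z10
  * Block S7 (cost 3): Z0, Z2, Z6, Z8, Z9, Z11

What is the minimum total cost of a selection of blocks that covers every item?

S5, S6, S7 together cover every item (S5 ∪ S6 ∪ S7 = {Z0, Z1, Z2, Z3, Z4, Z5, Z6, Z7, Z8, Z9, Z10, Z11}); total cost 13 + 11 + 3 = 27.
The greedy pick S7, S2, S3, S5, S6 costs 33; no covering selection beats 27.

27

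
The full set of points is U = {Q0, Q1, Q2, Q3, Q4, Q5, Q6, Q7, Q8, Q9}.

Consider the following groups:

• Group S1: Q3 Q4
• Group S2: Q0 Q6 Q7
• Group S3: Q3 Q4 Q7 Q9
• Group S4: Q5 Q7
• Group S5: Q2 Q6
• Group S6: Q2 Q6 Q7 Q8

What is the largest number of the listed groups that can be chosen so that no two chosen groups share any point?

S1, S4, S5 are pairwise disjoint (S1={Q3,Q4}; S4={Q5,Q7}; S5={Q2,Q6}).
Every remaining group overlaps one of these, and no 4 of the listed groups are pairwise disjoint, so 3 is the maximum.

3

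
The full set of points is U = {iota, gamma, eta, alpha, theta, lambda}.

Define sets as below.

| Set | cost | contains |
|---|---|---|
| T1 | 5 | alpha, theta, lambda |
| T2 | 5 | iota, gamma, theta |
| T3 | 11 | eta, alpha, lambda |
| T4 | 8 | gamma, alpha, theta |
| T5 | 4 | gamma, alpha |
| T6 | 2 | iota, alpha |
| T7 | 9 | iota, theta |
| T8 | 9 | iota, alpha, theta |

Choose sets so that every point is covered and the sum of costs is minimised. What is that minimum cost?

T2, T3 together cover every point (T2 ∪ T3 = {iota, gamma, eta, alpha, theta, lambda}); total cost 5 + 11 = 16.
The greedy pick T6, T1, T5, T3 costs 22; no covering selection beats 16.

16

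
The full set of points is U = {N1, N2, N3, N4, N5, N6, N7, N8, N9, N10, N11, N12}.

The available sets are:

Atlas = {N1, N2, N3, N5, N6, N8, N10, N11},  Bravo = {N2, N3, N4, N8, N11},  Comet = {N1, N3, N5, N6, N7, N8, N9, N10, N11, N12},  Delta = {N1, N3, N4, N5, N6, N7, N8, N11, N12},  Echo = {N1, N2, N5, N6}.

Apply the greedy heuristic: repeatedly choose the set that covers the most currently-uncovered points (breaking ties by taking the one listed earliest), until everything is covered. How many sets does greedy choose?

Greedy: pick Comet (covers 10 new) → pick Bravo (covers 2 new). Total picks: 2.

2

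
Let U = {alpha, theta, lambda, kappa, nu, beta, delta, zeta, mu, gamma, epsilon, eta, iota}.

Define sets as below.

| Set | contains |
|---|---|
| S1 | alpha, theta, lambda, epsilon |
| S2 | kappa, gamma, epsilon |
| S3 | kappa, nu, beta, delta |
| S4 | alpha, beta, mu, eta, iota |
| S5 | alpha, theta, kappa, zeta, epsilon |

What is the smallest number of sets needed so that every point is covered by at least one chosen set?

5

Take {S1, S2, S3, S4, S5}. Their union is {alpha, theta, lambda, kappa, nu, beta, delta, zeta, mu, gamma, epsilon, eta, iota}, which is all 13 points.
No 4 of the 5 sets cover everything (all 5 combinations miss at least one point), so 5 is optimal.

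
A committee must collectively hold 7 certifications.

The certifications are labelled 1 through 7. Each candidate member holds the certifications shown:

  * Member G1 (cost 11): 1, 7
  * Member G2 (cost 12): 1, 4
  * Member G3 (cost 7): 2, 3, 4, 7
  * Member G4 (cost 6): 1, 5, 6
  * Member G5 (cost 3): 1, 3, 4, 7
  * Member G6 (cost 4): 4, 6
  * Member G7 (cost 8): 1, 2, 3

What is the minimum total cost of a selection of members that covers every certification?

G3, G4 together cover every certification (G3 ∪ G4 = {1, 2, 3, 4, 5, 6, 7}); total cost 7 + 6 = 13.
The greedy pick G5, G4, G3 costs 16; no covering selection beats 13.

13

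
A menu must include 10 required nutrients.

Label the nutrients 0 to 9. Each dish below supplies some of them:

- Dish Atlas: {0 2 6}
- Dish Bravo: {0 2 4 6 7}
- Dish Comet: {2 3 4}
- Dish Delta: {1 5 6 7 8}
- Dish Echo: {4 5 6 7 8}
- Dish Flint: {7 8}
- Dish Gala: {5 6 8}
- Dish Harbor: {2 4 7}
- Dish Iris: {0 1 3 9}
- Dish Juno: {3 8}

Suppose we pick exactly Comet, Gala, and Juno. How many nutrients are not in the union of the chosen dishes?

4

Union of Comet, Gala, Juno = {2, 3, 4, 5, 6, 8}.
Not covered: 0, 1, 7, 9 — 4 nutrients.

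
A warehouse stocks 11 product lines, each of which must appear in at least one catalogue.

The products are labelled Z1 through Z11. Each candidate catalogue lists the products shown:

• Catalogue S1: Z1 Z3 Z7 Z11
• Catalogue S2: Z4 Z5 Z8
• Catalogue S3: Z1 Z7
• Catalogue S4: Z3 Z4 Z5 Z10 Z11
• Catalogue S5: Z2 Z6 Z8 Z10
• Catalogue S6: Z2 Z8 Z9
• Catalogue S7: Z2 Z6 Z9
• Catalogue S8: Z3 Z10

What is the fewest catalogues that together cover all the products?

4

Take {S1, S2, S5, S7}. Their union is {Z1, Z2, Z3, Z4, Z5, Z6, Z7, Z8, Z9, Z10, Z11}, which is all 11 products.
No 3 of the 8 catalogues cover everything (all 56 combinations miss at least one product), so 4 is optimal.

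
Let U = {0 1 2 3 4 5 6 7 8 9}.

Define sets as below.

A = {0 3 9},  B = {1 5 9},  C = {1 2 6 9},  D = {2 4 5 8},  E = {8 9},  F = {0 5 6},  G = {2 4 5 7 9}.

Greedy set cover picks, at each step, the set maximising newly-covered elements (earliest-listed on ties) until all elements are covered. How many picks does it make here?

4

Greedy: pick G (covers 5 new) → pick A (covers 2 new) → pick C (covers 2 new) → pick D (covers 1 new). Total picks: 4.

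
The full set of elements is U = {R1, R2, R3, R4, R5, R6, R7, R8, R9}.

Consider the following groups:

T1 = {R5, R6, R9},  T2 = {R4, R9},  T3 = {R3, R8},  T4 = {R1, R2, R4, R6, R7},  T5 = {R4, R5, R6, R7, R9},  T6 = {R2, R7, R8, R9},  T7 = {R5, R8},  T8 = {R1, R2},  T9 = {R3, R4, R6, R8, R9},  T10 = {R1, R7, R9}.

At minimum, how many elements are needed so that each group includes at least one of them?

Take H = {R1, R8, R9}. Each listed group contains at least one of these, so H is a hitting set of size 3.
The groups T2, T3, T8 are pairwise disjoint, so any hitting set needs a separate element for each — at least 3. Hence 3 is optimal.

3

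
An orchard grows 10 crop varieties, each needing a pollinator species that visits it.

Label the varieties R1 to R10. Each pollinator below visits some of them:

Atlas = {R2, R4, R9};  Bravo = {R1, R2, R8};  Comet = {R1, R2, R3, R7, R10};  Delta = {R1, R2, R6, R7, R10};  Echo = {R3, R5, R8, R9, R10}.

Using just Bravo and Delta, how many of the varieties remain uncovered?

4

Union of Bravo, Delta = {R1, R2, R6, R7, R8, R10}.
Not covered: R3, R4, R5, R9 — 4 varieties.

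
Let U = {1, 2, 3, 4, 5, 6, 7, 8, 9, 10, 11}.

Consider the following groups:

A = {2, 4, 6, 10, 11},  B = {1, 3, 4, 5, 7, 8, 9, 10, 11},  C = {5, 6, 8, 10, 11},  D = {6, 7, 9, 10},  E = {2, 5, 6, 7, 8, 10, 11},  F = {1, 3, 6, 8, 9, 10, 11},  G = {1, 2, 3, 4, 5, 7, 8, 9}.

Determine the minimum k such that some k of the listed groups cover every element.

Take {E, G}. Their union is {1, 2, 3, 4, 5, 6, 7, 8, 9, 10, 11}, which is all 11 elements.
No single group has all 11 elements (the largest, B, has 9), so 2 is optimal.

2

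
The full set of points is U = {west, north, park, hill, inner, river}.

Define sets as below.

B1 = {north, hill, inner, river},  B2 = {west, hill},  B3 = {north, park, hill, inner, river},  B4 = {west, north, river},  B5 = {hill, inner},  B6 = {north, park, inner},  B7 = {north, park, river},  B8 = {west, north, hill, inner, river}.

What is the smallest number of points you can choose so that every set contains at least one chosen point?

The 2 points {north, hill} hit every set.
The sets B5, B7 are pairwise disjoint, so any hitting set needs a separate point for each — at least 2. Hence 2 is optimal.

2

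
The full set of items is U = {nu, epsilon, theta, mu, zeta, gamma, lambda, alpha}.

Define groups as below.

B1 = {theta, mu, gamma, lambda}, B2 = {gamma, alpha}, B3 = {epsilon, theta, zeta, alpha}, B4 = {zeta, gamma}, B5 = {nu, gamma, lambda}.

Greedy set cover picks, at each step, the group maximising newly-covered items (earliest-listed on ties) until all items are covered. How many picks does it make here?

3

Greedy: pick B1 (covers 4 new) → pick B3 (covers 3 new) → pick B5 (covers 1 new). Total picks: 3.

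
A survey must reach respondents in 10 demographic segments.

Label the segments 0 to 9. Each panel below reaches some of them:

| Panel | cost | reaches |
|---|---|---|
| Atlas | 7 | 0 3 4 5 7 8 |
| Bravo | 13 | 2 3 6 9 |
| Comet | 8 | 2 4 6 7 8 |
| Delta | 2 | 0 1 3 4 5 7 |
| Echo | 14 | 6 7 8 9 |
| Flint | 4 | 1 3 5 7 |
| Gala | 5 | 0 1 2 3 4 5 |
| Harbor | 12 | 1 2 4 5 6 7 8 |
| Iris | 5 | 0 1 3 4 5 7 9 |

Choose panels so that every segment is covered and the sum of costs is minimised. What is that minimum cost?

Comet, Iris together cover every segment (Comet ∪ Iris = {0, 1, 2, 3, 4, 5, 6, 7, 8, 9}); total cost 8 + 5 = 13.
The greedy pick Delta, Comet, Iris costs 15; no covering selection beats 13.

13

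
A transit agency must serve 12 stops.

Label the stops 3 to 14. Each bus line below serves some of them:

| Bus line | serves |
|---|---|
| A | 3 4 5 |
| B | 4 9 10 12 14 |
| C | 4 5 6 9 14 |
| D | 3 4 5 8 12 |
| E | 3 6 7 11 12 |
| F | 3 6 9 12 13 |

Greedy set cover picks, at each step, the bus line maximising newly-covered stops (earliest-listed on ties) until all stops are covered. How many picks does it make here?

Greedy: pick B (covers 5 new) → pick E (covers 4 new) → pick D (covers 2 new) → pick F (covers 1 new). Total picks: 4.

4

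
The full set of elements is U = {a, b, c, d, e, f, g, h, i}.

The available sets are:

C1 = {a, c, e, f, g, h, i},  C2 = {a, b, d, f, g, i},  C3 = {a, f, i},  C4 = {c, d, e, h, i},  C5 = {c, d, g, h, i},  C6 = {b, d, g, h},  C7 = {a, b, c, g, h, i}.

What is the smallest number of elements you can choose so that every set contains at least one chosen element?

Take T = {h, i}. Each listed set contains at least one of these, so T is a hitting set of size 2.
The sets C3, C6 are pairwise disjoint, so any hitting set needs a separate element for each — at least 2. Hence 2 is optimal.

2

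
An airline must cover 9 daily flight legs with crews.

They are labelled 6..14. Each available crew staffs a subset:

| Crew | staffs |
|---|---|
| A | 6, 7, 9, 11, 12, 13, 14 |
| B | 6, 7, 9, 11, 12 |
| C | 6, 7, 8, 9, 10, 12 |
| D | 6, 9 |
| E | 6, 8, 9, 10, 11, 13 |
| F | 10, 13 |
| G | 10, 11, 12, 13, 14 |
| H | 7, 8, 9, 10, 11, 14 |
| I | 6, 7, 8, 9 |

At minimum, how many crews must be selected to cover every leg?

2

C and G together: C ∪ G = {6, 7, 8, 9, 10, 11, 12, 13, 14} — every leg is covered.
No single crew has all 9 legs (the largest, A, has 7), so 2 is optimal.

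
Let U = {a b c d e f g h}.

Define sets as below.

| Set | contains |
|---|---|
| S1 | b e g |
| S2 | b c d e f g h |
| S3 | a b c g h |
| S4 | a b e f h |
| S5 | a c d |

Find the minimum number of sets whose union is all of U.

Take {S2, S3}. Their union is {a, b, c, d, e, f, g, h}, which is all 8 points.
No single set has all 8 points (the largest, S2, has 7), so 2 is optimal.

2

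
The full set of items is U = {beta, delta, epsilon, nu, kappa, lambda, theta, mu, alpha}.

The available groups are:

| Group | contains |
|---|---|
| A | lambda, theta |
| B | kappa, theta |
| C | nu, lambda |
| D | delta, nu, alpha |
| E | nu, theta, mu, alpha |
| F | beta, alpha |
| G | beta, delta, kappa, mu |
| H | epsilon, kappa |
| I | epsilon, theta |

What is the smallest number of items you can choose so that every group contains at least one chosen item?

4

Take T = {epsilon, kappa, lambda, alpha}. Each listed group contains at least one of these, so T is a hitting set of size 4.
No choice of 3 items meets every group, so 4 is the minimum.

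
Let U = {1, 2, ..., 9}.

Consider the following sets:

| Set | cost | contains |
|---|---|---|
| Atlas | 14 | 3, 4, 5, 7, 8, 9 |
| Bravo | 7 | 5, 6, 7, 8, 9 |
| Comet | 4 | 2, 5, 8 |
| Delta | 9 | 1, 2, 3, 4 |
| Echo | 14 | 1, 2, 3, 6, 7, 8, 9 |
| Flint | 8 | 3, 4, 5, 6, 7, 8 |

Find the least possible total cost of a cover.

Bravo, Delta together cover every point (Bravo ∪ Delta = {1, 2, 3, 4, 5, 6, 7, 8, 9}); total cost 7 + 9 = 16.
The greedy pick Comet, Flint, Bravo, Delta costs 28; no covering selection beats 16.

16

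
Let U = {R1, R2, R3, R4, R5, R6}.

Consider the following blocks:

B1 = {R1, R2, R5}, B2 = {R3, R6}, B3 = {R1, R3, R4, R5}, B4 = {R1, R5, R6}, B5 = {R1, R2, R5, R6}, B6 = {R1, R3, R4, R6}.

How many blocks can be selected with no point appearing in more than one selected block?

B1, B2 are pairwise disjoint (B1={R1,R2,R5}; B2={R3,R6}).
Every remaining block overlaps one of these, and no 3 of the listed blocks are pairwise disjoint, so 2 is the maximum.

2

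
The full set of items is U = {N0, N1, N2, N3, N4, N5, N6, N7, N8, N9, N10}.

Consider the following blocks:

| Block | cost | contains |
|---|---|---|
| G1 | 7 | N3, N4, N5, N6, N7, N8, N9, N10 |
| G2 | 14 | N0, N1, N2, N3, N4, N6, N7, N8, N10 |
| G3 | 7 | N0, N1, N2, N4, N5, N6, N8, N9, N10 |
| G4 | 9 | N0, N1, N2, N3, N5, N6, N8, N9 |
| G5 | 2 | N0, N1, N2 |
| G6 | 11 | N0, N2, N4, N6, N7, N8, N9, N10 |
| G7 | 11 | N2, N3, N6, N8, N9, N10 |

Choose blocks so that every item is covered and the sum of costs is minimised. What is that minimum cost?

G1, G5 together cover every item (G1 ∪ G5 = {N0, N1, N2, N3, N4, N5, N6, N7, N8, N9, N10}); total cost 7 + 2 = 9.
No covering selection has total cost below 9.

9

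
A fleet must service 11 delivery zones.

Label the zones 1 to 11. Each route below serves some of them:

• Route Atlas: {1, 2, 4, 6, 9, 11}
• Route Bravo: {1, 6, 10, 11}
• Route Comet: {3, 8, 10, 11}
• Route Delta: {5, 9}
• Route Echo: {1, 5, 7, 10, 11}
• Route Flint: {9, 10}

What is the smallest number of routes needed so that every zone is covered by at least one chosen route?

Take {Atlas, Comet, Echo}. Their union is {1, 2, 3, 4, 5, 6, 7, 8, 9, 10, 11}, which is all 11 zones.
Only Atlas contains 2, so Atlas is forced; the remaining 5 zones need at least 2 more routes (each remaining route adds at most 3) — so at least 3 routes are needed, and 3 is optimal.

3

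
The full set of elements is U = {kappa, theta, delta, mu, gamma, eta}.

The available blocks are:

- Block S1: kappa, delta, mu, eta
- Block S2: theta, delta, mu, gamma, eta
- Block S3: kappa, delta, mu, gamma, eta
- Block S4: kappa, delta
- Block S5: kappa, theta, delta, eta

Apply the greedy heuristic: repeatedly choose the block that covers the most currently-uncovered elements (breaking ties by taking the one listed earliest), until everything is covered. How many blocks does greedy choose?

2

Greedy: pick S2 (covers 5 new) → pick S1 (covers 1 new). Total picks: 2.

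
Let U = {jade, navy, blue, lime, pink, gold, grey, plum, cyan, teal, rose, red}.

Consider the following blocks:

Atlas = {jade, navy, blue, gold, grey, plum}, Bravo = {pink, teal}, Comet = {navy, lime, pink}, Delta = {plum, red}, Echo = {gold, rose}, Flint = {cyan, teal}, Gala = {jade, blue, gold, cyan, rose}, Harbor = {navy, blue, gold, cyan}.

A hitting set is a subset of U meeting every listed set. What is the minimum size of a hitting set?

H = {pink, gold, teal, red} meets every block (each contains at least one member of H), and |H| = 4.
The blocks Comet, Delta, Echo, Flint are pairwise disjoint, so any hitting set needs a separate point for each — at least 4. Hence 4 is optimal.

4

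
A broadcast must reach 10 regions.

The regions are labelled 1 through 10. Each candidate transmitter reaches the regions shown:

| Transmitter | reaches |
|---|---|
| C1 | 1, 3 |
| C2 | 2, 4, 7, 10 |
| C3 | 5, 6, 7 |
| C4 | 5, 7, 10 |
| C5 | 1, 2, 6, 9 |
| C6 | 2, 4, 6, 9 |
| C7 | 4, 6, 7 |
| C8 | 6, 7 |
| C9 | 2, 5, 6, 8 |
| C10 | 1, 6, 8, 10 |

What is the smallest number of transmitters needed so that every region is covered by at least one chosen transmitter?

C1 and C4 and C6 and C10 together: C1 ∪ C4 ∪ C6 ∪ C10 = {1, 2, 3, 4, 5, 6, 7, 8, 9, 10} — every region is covered.
No 3 of the 10 transmitters cover everything (all 120 combinations miss at least one region), so 4 is optimal.

4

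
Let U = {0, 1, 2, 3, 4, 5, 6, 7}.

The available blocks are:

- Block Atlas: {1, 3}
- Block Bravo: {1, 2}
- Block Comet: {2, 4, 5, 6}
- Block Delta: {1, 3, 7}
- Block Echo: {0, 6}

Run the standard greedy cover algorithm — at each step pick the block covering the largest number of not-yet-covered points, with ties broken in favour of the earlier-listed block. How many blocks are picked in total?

Greedy: pick Comet (covers 4 new) → pick Delta (covers 3 new) → pick Echo (covers 1 new). Total picks: 3.

3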